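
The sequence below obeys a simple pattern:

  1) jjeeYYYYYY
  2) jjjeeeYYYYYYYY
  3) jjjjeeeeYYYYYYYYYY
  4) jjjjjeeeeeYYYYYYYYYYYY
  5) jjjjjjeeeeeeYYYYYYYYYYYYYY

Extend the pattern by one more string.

Each string has the form j^{n} e^{n} Y^{2n+2}, where the shown terms are n = 2, 3, 4, 5, 6.
Setting n = 7 gives 7, 7, 16 characters in each block.

jjjjjjjeeeeeeeYYYYYYYYYYYYYYYY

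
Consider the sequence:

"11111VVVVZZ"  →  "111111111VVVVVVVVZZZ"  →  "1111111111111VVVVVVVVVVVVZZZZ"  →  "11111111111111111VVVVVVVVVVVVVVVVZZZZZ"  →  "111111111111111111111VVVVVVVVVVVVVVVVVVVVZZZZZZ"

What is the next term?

Reading off run lengths: 1 runs 5, 9, 13, 17, 21; V runs 4, 8, 12, 16, 20; Z runs 2, 3, 4, 5, 6 — each is linear in n (n = 1, 2, …).
Setting n = 6 gives 25, 24, 7 characters in each block.

1111111111111111111111111VVVVVVVVVVVVVVVVVVVVVVVVZZZZZZZ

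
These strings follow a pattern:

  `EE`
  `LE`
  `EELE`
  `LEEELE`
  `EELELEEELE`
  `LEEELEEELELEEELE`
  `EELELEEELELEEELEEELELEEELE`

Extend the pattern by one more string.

This is a Fibonacci-style word recurrence s(k) = s(k−2)·s(k−1): e.g. EE·LE = EELE.
Continuing: LEEELEEELELEEELE · EELELEEELELEEELEEELELEEELE gives term 8.

LEEELEEELELEEELEEELELEEELELEEELEEELELEEELE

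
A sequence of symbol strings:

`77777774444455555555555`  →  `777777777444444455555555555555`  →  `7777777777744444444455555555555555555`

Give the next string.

77777777777774444444444455555555555555555555

Each string has the form 7^{2n+1} 4^{2n-1} 5^{3n+2}, where the shown terms are n = 3, 4, 5.
At n = 6 the blocks have lengths 13, 11, 20.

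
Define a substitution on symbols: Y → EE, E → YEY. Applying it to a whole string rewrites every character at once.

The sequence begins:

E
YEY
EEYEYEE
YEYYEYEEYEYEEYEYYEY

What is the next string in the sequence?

Replace each of the 19 characters of YEYYEYEEYEYEEYEYYEY in place — EE YEY EE EE YEY EE YEY YEY EE YEY EE YEY YEY EE YEY EE EE YEY EE — and concatenate.

EEYEYEEEEYEYEEYEYYEYEEYEYEEYEYYEYEEYEYEEEEYEYEE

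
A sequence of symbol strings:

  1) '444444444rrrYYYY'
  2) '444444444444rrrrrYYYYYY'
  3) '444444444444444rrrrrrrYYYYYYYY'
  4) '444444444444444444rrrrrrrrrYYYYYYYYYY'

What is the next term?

The n-th term is 3n+3 4's then 2n-1 r's then 2n Y's, where the shown terms are n = 2, 3, 4, 5.
At n = 6 the blocks have lengths 21, 11, 12.

444444444444444444444rrrrrrrrrrrYYYYYYYYYYYY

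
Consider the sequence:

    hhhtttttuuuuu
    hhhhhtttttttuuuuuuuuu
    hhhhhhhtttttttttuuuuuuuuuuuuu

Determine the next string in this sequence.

hhhhhhhhhtttttttttttuuuuuuuuuuuuuuuuu

Reading off run lengths: h runs 3, 5, 7; t runs 5, 7, 9; u runs 5, 9, 13 — each is linear in n (n = 1, 2, …).
Setting n = 4 gives 9, 11, 17 characters in each block.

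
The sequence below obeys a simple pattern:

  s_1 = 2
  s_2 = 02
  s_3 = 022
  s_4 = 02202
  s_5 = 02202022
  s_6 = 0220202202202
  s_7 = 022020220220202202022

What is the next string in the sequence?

Each term (from the third on) is the previous term followed by the one before it: term 3 = 02·2 = 022.
The next term joins 022020220220202202022 and 0220202202202.

0220202202202022020220220202202202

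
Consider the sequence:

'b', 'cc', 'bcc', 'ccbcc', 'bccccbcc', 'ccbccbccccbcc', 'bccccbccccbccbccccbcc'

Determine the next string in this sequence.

ccbccbccccbccbccccbccccbccbccccbcc

Each term (from the third on) is the two preceding terms concatenated in order: term 3 = b·cc = bcc.
The next term joins ccbccbccccbcc and bccccbccccbccbccccbcc.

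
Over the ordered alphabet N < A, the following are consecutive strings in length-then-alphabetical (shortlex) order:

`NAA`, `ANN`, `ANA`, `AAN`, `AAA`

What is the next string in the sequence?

NNNN

After AAA the length-3 strings are exhausted; the first length-4 string is 4 copies of N.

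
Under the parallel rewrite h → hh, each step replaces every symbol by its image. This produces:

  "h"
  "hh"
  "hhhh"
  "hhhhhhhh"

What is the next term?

hhhhhhhhhhhhhhhh

Apply φ to hhhhhhhh symbol by symbol: h→hh, h→hh, h→hh, h→hh, h→hh, h→hh, h→hh, h→hh; joined: hh hh hh hh hh hh hh hh.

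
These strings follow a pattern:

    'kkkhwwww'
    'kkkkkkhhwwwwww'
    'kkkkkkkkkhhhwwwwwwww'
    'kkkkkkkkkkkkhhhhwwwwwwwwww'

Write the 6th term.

Each string has the form k^{3n} h^{n} w^{2n+2} (n = 1, 2, …).
At n = 6 the blocks have lengths 18, 6, 14.

kkkkkkkkkkkkkkkkkkhhhhhhwwwwwwwwwwwwww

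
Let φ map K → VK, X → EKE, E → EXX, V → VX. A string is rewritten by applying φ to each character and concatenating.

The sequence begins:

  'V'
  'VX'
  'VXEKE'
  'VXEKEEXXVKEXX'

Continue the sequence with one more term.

VXEKEEXXVKEXXEXXEKEEKEVXVKEXXEKEEKE

φ(VXEKEEXXVKEXX) expands symbol-by-symbol to VX EKE EXX VK EXX EXX EKE EKE VX VK EXX EKE EKE; joining the 13 pieces gives the next term.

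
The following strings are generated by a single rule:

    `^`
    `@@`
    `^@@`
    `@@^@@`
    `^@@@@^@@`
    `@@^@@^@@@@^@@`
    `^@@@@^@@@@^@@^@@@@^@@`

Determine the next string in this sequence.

@@^@@^@@@@^@@^@@@@^@@@@^@@^@@@@^@@

This is a Fibonacci-style word recurrence s(k) = s(k−2)·s(k−1): e.g. ^·@@ = ^@@.
So term 8 is @@^@@^@@@@^@@·^@@@@^@@@@^@@^@@@@^@@.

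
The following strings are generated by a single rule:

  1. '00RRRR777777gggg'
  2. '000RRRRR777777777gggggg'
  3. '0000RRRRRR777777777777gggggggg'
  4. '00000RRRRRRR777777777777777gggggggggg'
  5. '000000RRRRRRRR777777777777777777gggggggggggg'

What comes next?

0000000RRRRRRRRR777777777777777777777gggggggggggggg

Term n consists of n 0's, followed by n+2 R's, followed by 3n 7's, followed by 2n g's, where the shown terms are n = 2, 3, 4, 5, 6.
At n = 7 the blocks have lengths 7, 9, 21, 14.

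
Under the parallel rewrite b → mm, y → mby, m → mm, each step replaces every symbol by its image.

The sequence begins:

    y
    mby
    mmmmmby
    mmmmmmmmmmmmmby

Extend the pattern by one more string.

mmmmmmmmmmmmmmmmmmmmmmmmmmmmmby

Replace each of the 15 characters of mmmmmmmmmmmmmby in place — mm mm mm mm mm mm mm mm mm mm mm mm mm mm mby — and concatenate.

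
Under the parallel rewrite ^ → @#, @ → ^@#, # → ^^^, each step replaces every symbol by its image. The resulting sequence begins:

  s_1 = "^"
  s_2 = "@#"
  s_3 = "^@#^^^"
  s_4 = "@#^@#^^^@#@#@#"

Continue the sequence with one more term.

^@#^^^@#^@#^^^@#@#@#^@#^^^^@#^^^^@#^^^

Applying the rule to each of the 14 symbols of @#^@#^^^@#@#@# gives the pieces ^@# ^^^ @# ^@# ^^^ @# @# @# ^@# ^^^ ^@# ^^^ ^@# ^^^, which concatenate to the answer.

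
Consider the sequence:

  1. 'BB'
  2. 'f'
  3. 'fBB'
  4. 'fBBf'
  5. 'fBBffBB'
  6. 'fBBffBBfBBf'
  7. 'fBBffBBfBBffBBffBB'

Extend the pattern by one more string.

This is a Fibonacci-style word recurrence s(k) = s(k−1)·s(k−2): e.g. f·BB = fBB.
So term 8 is fBBffBBfBBffBBffBB·fBBffBBfBBf.

fBBffBBfBBffBBffBBfBBffBBfBBf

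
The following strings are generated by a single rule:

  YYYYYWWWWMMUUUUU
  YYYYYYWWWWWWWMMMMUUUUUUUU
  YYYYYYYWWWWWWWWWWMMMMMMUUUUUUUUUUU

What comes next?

Term n consists of n+3 Y's, followed by 3n-2 W's, followed by 2n-2 M's, followed by 3n-1 U's, where the shown terms are n = 2, 3, 4.
For the next term, n = 5, so the run lengths are 8, 13, 8, 14.

YYYYYYYYWWWWWWWWWWWWWMMMMMMMMUUUUUUUUUUUUUU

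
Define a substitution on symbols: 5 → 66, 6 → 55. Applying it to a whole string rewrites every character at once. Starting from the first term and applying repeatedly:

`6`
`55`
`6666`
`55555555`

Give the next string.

6666666666666666

Expanding 55555555: 5→66, 5→66, 5→66, 5→66, 5→66, 5→66, 5→66, 5→66. Concatenated: 66 66 66 66 66 66 66 66.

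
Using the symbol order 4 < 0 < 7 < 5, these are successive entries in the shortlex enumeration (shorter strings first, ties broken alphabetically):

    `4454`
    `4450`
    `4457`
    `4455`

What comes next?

Find the rightmost character of 4455 below 5, bump it to the next letter, and reset everything to its right to 4.

4044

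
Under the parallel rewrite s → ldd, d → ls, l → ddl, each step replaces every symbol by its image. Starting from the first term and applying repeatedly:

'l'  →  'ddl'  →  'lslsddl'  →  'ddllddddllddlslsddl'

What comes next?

lslsddlddllslslslsddlddllslsddllddddllddlslsddl

φ(ddllddddllddlslsddl) expands symbol-by-symbol to ls ls ddl ddl ls ls ls ls ddl ddl ls ls ddl ldd ddl ldd ls ls ddl; joining the 19 pieces gives the next term.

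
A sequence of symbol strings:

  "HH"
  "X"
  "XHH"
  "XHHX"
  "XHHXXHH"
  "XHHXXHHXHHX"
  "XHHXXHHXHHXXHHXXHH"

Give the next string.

XHHXXHHXHHXXHHXXHHXHHXXHHXHHX

This is a Fibonacci-style word recurrence s(k) = s(k−1)·s(k−2): e.g. X·HH = XHH.
So term 8 is XHHXXHHXHHXXHHXXHH·XHHXXHHXHHX.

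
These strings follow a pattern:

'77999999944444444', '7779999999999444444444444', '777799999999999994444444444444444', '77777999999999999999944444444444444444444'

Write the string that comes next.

7777779999999999999999999444444444444444444444444

The n-th term is n 7's then 3n+1 9's then 4n 4's, where the shown terms are n = 2, 3, 4, 5.
For the next term, n = 6, so the run lengths are 6, 19, 24.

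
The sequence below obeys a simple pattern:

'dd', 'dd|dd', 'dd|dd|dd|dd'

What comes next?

s(k+1) = s(k)·|·s(k) — each term doubles the last with '|' between the halves.
So the next term is two copies of dd|dd|dd|dd with '|' between the halves.

dd|dd|dd|dd|dd|dd|dd|dd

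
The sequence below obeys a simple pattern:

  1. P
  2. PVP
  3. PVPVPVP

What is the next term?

s(k+1) = s(k)·V·s(k) — each term doubles the last with 'V' between the halves.
One more doubling of PVPVPVP gives the answer.

PVPVPVPVPVPVPVP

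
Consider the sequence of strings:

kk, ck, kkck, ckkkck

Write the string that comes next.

Each term (from the third on) is the two preceding terms concatenated in order: term 3 = kk·ck = kkck.
So term 5 is kkck·ckkkck.

kkckckkkck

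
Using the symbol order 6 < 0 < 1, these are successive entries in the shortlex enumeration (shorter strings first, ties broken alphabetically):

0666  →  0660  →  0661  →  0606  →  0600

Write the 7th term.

0616

Stepping forward 2 times from 0600: 0600 → 0601, then the target.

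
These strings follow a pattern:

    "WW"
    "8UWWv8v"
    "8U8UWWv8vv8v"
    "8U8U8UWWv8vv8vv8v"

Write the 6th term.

Every step adds 8U to the front and v8v to the end of the previous string.
From 8U8U8UWWv8vv8vv8v, 2 further steps: 8U8U8UWWv8vv8vv8v → 8U8U8U8UWWv8vv8vv8vv8v → (answer).

8U8U8U8U8UWWv8vv8vv8vv8vv8v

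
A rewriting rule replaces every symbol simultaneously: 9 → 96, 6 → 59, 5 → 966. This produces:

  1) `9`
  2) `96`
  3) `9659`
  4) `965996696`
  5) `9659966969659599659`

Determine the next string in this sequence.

Rewriting the 19 symbols of 9659966969659599659 one by one yields 96 59 966 96 96 59 59 96 59 96 59 966 96 966 96 96 59 966 96; concatenated:

965996696965959965996599669696696965996696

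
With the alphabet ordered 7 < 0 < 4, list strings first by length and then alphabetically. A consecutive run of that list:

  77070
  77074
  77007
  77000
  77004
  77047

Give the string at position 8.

77044

Stepping forward 2 times from 77047: 77047 → 77040, then the target.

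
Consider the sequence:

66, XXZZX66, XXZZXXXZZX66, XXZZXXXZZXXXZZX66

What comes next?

Every step adds XXZZX at the front: s(k+1) = XXZZX·s(k).
One more step from XXZZXXXZZXXXZZX66 gives the answer.

XXZZXXXZZXXXZZXXXZZX66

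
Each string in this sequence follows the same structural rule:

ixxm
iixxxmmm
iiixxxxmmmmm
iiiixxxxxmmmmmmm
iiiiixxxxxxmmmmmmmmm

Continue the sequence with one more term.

iiiiiixxxxxxxmmmmmmmmmmm

Term n consists of n i's, followed by n+1 x's, followed by 2n-1 m's (n = 1, 2, …).
For the next term, n = 6, so the run lengths are 6, 7, 11.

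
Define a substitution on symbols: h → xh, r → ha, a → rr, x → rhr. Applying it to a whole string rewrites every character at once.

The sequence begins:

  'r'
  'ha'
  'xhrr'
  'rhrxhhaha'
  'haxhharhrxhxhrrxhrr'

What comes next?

xhrrrhrxhxhrrhaxhharhrxhrhrxhhaharhrxhhaha

Applying the rule to each of the 19 symbols of haxhharhrxhxhrrxhrr gives the pieces xh rr rhr xh xh rr ha xh ha rhr xh rhr xh ha ha rhr xh ha ha, which concatenate to the answer.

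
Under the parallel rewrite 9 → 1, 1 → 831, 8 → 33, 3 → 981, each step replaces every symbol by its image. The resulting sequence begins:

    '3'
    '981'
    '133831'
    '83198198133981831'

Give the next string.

Rewriting the 17 symbols of 83198198133981831 one by one yields 33 981 831 1 33 831 1 33 831 981 981 1 33 831 33 981 831; concatenated:

3398183113383113383198198113383133981831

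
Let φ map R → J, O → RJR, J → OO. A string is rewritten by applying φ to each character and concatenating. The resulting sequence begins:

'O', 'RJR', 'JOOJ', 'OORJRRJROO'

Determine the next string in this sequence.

Apply φ to OORJRRJROO symbol by symbol: O→RJR, O→RJR, R→J, J→OO, R→J, R→J, J→OO, R→J, O→RJR, O→RJR; joined: RJR RJR J OO J J OO J RJR RJR.

RJRRJRJOOJJOOJRJRRJR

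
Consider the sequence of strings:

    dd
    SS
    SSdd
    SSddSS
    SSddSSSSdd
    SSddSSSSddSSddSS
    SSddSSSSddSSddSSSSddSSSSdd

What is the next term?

This is a Fibonacci-style word recurrence s(k) = s(k−1)·s(k−2): e.g. SS·dd = SSdd.
The next term joins SSddSSSSddSSddSSSSddSSSSdd and SSddSSSSddSSddSS.

SSddSSSSddSSddSSSSddSSSSddSSddSSSSddSSddSS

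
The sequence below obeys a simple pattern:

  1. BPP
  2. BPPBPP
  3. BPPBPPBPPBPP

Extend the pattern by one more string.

Every step duplicates the string.
One more doubling of BPPBPPBPPBPP gives the answer.

BPPBPPBPPBPPBPPBPPBPPBPP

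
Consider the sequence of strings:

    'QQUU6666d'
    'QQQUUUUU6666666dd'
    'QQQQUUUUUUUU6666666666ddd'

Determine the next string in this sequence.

QQQQQUUUUUUUUUUU6666666666666dddd

The n-th term is n+1 Q's then 3n-1 U's then 3n+1 6's then n d's (n = 1, 2, …).
Setting n = 4 gives 5, 11, 13, 4 characters in each block.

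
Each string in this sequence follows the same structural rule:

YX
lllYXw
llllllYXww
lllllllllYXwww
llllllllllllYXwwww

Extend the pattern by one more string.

Every step adds lll to the front and w to the end of the previous string.
Applying this once more to llllllllllllYXwwww:

lllllllllllllllYXwwwww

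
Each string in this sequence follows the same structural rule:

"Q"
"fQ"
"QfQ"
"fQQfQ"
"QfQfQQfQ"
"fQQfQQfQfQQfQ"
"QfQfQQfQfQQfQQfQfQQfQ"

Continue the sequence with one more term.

Each term (from the third on) is the two preceding terms concatenated in order: term 3 = Q·fQ = QfQ.
Continuing: fQQfQQfQfQQfQ · QfQfQQfQfQQfQQfQfQQfQ gives term 8.

fQQfQQfQfQQfQQfQfQQfQfQQfQQfQfQQfQ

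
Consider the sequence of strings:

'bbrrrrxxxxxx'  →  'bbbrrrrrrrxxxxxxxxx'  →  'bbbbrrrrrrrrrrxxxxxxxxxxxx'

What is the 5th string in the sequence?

Term n consists of n+1 b's, followed by 3n+1 r's, followed by 3n+3 x's (n = 1, 2, …).
Setting n = 5 gives 6, 16, 18 characters in each block.

bbbbbbrrrrrrrrrrrrrrrrxxxxxxxxxxxxxxxxxx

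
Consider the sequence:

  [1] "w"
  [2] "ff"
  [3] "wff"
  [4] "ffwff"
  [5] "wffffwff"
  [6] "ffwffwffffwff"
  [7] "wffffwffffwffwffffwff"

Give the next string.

From term 3 onward, concatenate the second-to-last term with the last: w·ff = wff, ff·wff = ffwff, …
The next term joins ffwffwffffwff and wffffwffffwffwffffwff.

ffwffwffffwffwffffwffffwffwffffwff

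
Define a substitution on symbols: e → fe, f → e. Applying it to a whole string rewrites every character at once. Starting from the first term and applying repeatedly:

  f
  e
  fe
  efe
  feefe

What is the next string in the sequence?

efefeefe

Expanding feefe: f→e, e→fe, e→fe, f→e, e→fe. Concatenated: e fe fe e fe.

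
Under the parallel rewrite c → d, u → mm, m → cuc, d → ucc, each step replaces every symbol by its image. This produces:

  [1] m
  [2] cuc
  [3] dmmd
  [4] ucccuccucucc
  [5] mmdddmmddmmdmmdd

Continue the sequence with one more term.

cuccucuccuccucccuccucuccucccuccucucccuccucuccucc

Applying the rule to each of the 16 symbols of mmdddmmddmmdmmdd gives the pieces cuc cuc ucc ucc ucc cuc cuc ucc ucc cuc cuc ucc cuc cuc ucc ucc, which concatenate to the answer.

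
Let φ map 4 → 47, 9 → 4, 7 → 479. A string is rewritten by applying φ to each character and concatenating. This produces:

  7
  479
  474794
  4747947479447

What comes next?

47479474794474794747944747479

Applying the rule to each of the 13 symbols of 4747947479447 gives the pieces 47 479 47 479 4 47 479 47 479 4 47 47 479, which concatenate to the answer.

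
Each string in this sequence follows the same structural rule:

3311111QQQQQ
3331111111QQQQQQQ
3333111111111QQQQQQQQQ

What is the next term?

3333311111111111QQQQQQQQQQQ

Reading off run lengths: 3 runs 2, 3, 4; 1 runs 5, 7, 9; Q runs 5, 7, 9 — each is linear in n, where the shown terms are n = 2, 3, 4.
For the next term, n = 5, so the run lengths are 5, 11, 11.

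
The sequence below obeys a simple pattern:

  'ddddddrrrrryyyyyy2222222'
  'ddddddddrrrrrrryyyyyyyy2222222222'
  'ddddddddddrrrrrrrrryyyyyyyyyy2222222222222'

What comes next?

ddddddddddddrrrrrrrrrrryyyyyyyyyyyy2222222222222222

Term n consists of 2n d's, followed by 2n-1 r's, followed by 2n y's, followed by 3n-2 2's, where the shown terms are n = 3, 4, 5.
For the next term, n = 6, so the run lengths are 12, 11, 12, 16.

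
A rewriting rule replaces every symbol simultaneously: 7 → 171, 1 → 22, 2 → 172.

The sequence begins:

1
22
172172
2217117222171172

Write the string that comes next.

φ(2217117222171172) expands symbol-by-symbol to 172 172 22 171 22 22 171 172 172 172 22 171 22 22 171 172; joining the 16 pieces gives the next term.

172172221712222171172172172221712222171172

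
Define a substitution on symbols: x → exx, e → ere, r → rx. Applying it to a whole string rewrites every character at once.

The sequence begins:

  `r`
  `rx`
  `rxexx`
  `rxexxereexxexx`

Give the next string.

Rewriting the 14 symbols of rxexxereexxexx one by one yields rx exx ere exx exx ere rx ere ere exx exx ere exx exx; concatenated:

rxexxereexxexxererxereereexxexxereexxexx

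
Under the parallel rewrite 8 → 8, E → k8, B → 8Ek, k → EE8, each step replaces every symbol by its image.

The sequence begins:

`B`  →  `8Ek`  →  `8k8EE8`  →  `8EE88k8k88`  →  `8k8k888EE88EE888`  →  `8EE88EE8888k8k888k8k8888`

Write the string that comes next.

φ(8EE88EE8888k8k888k8k8888) expands symbol-by-symbol to 8 k8 k8 8 8 k8 k8 8 8 8 8 EE8 8 EE8 8 8 8 EE8 8 EE8 8 8 8 8; joining the 24 pieces gives the next term.

8k8k888k8k88888EE88EE8888EE88EE88888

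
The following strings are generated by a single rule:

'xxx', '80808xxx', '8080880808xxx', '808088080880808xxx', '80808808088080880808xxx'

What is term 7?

Every step adds 80808 at the front: s(k+1) = 80808·s(k).
From 80808808088080880808xxx, 2 further steps: 80808808088080880808xxx → 8080880808808088080880808xxx → (answer).

808088080880808808088080880808xxx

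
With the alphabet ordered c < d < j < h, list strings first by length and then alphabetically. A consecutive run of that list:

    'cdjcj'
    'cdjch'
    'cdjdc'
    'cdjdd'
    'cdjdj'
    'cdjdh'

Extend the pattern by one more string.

The successor of cdjdh increments the rightmost position that isn't already h and resets every position after it to c.

cdjjc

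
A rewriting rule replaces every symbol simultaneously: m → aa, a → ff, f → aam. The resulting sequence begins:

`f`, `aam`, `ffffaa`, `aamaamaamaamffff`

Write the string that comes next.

Applying the rule to each of the 16 symbols of aamaamaamaamffff gives the pieces ff ff aa ff ff aa ff ff aa ff ff aa aam aam aam aam, which concatenate to the answer.

ffffaaffffaaffffaaffffaaaamaamaamaam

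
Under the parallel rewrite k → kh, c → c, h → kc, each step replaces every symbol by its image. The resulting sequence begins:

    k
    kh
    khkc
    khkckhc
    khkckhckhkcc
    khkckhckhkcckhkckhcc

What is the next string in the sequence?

Applying the rule to each of the 20 symbols of khkckhckhkcckhkckhcc gives the pieces kh kc kh c kh kc c kh kc kh c c kh kc kh c kh kc c c, which concatenate to the answer.

khkckhckhkcckhkckhcckhkckhckhkccc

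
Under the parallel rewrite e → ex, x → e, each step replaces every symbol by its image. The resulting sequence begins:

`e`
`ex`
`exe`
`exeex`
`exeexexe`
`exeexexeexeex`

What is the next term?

exeexexeexeexexeexexe

Applying the rule to each of the 13 symbols of exeexexeexeex gives the pieces ex e ex ex e ex e ex ex e ex ex e, which concatenate to the answer.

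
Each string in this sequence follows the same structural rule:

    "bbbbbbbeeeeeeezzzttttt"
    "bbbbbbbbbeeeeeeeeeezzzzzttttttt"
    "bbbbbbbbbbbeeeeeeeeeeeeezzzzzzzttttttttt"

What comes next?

bbbbbbbbbbbbbeeeeeeeeeeeeeeeezzzzzzzzzttttttttttt

Each string has the form b^{2n+3} e^{3n+1} z^{2n-1} t^{2n+1}, where the shown terms are n = 2, 3, 4.
Setting n = 5 gives 13, 16, 9, 11 characters in each block.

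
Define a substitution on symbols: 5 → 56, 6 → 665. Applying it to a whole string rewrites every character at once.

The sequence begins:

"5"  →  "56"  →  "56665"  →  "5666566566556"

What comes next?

Rewriting the 13 symbols of 5666566566556 one by one yields 56 665 665 665 56 665 665 56 665 665 56 56 665; concatenated:

5666566566556665665566656655656665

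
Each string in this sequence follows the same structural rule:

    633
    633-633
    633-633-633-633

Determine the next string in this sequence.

633-633-633-633-633-633-633-633

Every step duplicates the string with '-' between the halves.
One more doubling of 633-633-633-633 gives the answer.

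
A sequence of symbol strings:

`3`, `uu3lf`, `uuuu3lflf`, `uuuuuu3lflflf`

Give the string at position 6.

Each term wraps the previous one in uu on the left and lf on the right.
From uuuuuu3lflflf, 2 further steps: uuuuuu3lflflf → uuuuuuuu3lflflflf → (answer).

uuuuuuuuuu3lflflflflf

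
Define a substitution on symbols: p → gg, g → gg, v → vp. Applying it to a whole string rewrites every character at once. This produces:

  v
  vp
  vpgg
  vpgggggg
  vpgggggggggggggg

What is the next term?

Replace each of the 16 characters of vpgggggggggggggg in place — vp gg gg gg gg gg gg gg gg gg gg gg gg gg gg gg — and concatenate.

vpgggggggggggggggggggggggggggggg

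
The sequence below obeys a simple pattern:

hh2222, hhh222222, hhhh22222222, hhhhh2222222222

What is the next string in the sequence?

hhhhhh222222222222

The n-th term is n h's then 2n 2's, where the shown terms are n = 2, 3, 4, 5.
Setting n = 6 gives 6, 12 characters in each block.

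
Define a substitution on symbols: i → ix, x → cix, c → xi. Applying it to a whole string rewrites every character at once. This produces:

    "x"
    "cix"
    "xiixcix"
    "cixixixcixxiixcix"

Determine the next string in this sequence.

Applying the rule to each of the 17 symbols of cixixixcixxiixcix gives the pieces xi ix cix ix cix ix cix xi ix cix cix ix ix cix xi ix cix, which concatenate to the answer.

xiixcixixcixixcixxiixcixcixixixcixxiixcix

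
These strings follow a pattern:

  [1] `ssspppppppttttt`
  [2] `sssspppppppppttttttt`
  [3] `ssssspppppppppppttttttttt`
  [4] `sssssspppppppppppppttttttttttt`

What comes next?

ssssssspppppppppppppppttttttttttttt

Term n consists of n s's, followed by 2n+1 p's, followed by 2n-1 t's, where the shown terms are n = 3, 4, 5, 6.
Setting n = 7 gives 7, 15, 13 characters in each block.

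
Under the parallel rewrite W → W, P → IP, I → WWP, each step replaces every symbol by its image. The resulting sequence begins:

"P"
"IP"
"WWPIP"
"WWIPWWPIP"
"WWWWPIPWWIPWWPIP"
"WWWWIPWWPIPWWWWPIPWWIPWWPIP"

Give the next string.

WWWWWWPIPWWIPWWPIPWWWWIPWWPIPWWWWPIPWWIPWWPIP

Applying the rule to each of the 27 symbols of WWWWIPWWPIPWWWWPIPWWIPWWPIP gives the pieces W W W W WWP IP W W IP WWP IP W W W W IP WWP IP W W WWP IP W W IP WWP IP, which concatenate to the answer.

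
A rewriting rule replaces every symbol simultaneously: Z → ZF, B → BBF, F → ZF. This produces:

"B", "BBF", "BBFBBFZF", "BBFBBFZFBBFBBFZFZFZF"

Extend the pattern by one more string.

BBFBBFZFBBFBBFZFZFZFBBFBBFZFBBFBBFZFZFZFZFZFZFZF

Applying the rule to each of the 20 symbols of BBFBBFZFBBFBBFZFZFZF gives the pieces BBF BBF ZF BBF BBF ZF ZF ZF BBF BBF ZF BBF BBF ZF ZF ZF ZF ZF ZF ZF, which concatenate to the answer.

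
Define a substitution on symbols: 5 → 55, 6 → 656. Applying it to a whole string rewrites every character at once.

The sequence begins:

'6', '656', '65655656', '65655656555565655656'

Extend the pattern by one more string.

656556565555656556565555555565655656555565655656

φ(65655656555565655656) expands symbol-by-symbol to 656 55 656 55 55 656 55 656 55 55 55 55 656 55 656 55 55 656 55 656; joining the 20 pieces gives the next term.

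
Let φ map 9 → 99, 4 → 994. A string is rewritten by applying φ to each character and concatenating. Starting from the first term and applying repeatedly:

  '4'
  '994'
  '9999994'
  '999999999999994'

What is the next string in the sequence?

9999999999999999999999999999994

Applying the rule to each of the 15 symbols of 999999999999994 gives the pieces 99 99 99 99 99 99 99 99 99 99 99 99 99 99 994, which concatenate to the answer.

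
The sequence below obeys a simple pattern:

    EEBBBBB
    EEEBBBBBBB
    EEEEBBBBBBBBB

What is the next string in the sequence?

Term n consists of n E's, followed by 2n+1 B's, where the shown terms are n = 2, 3, 4.
For the next term, n = 5, so the run lengths are 5, 11.

EEEEEBBBBBBBBBBB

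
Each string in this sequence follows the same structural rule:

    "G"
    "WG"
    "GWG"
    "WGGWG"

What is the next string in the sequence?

GWGWGGWG

This is a Fibonacci-style word recurrence s(k) = s(k−2)·s(k−1): e.g. G·WG = GWG.
The next term joins GWG and WGGWG.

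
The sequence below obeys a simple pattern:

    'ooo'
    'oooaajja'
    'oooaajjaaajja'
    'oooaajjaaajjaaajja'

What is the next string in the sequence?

Every step adds aajja to the end: s(k+1) = s(k)·aajja.
Applying this once more to oooaajjaaajjaaajja:

oooaajjaaajjaaajjaaajja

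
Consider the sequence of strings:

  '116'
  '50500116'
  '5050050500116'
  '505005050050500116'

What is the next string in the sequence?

Every step adds 50500 at the front: s(k+1) = 50500·s(k).
One more step from 505005050050500116 gives the answer.

50500505005050050500116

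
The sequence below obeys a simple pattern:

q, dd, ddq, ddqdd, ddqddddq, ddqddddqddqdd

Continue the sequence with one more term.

This is a Fibonacci-style word recurrence s(k) = s(k−1)·s(k−2): e.g. dd·q = ddq.
The next term joins ddqddddqddqdd and ddqddddq.

ddqddddqddqddddqddddq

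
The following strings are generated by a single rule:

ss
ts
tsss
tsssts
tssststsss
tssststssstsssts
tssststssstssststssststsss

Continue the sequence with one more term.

tssststssstssststssststssstssststssstsssts

From term 3 onward, concatenate the last term with the second-to-last: ts·ss = tsss, tsss·ts = tsssts, …
So term 8 is tssststssstssststssststsss·tssststssstsssts.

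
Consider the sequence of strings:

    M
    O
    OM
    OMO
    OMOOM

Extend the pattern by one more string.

OMOOMOMO

Each term (from the third on) is the previous term followed by the one before it: term 3 = O·M = OM.
Continuing: OMOOM · OMO gives term 6.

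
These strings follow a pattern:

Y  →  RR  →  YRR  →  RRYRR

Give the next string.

Each term (from the third on) is the two preceding terms concatenated in order: term 3 = Y·RR = YRR.
The next term joins YRR and RRYRR.

YRRRRYRR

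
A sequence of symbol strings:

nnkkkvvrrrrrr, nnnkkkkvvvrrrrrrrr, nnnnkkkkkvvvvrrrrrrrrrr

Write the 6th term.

nnnnnnnkkkkkkkkvvvvvvvrrrrrrrrrrrrrrrr

Term n consists of n-1 n's, followed by n k's, followed by n-1 v's, followed by 2n r's, where the shown terms are n = 3, 4, 5.
Setting n = 8 gives 7, 8, 7, 16 characters in each block.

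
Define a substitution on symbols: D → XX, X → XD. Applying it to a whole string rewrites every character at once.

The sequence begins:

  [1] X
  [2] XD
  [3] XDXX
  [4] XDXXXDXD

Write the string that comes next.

XDXXXDXDXDXXXDXX

Apply φ to XDXXXDXD symbol by symbol: X→XD, D→XX, X→XD, X→XD, X→XD, D→XX, X→XD, D→XX; joined: XD XX XD XD XD XX XD XX.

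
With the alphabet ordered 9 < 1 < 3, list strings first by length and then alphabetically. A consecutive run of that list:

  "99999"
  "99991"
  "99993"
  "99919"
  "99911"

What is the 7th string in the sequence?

Stepping forward 2 times from 99911: 99911 → 99913, then the target.

99939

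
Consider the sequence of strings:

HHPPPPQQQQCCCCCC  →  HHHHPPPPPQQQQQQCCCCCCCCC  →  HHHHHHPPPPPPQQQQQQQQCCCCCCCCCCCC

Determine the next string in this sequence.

Each string has the form H^{2n-2} P^{n+2} Q^{2n} C^{3n}, where the shown terms are n = 2, 3, 4.
At n = 5 the blocks have lengths 8, 7, 10, 15.

HHHHHHHHPPPPPPPQQQQQQQQQQCCCCCCCCCCCCCCC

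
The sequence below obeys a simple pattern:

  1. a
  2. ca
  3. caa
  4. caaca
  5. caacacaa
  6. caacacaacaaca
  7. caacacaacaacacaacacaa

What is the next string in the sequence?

caacacaacaacacaacacaacaacacaacaaca

This is a Fibonacci-style word recurrence s(k) = s(k−1)·s(k−2): e.g. ca·a = caa.
So term 8 is caacacaacaacacaacacaa·caacacaacaaca.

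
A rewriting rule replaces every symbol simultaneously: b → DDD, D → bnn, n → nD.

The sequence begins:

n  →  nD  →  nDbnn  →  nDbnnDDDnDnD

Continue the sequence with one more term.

Rewriting each symbol of nDbnnDDDnDnD: n→nD, D→bnn, b→DDD, n→nD, n→nD, D→bnn, D→bnn, D→bnn, n→nD, D→bnn, n→nD, D→bnn, which concatenates to nD bnn DDD nD nD bnn bnn bnn nD bnn nD bnn.

nDbnnDDDnDnDbnnbnnbnnnDbnnnDbnn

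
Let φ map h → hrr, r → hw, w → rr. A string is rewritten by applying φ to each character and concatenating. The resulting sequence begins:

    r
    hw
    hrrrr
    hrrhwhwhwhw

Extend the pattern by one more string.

hrrhwhwhrrrrhrrrrhrrrrhrrrr

Apply φ to hrrhwhwhwhw symbol by symbol: h→hrr, r→hw, r→hw, h→hrr, w→rr, h→hrr, w→rr, h→hrr, w→rr, h→hrr, w→rr; joined: hrr hw hw hrr rr hrr rr hrr rr hrr rr.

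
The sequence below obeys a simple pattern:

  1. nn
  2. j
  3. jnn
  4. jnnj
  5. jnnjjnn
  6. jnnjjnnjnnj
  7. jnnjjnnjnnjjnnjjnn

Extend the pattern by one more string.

This is a Fibonacci-style word recurrence s(k) = s(k−1)·s(k−2): e.g. j·nn = jnn.
So term 8 is jnnjjnnjnnjjnnjjnn·jnnjjnnjnnj.

jnnjjnnjnnjjnnjjnnjnnjjnnjnnj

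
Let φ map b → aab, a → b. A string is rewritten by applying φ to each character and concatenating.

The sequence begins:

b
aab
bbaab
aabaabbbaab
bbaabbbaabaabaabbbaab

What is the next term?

aabaabbbaabaabaabbbaabbbaabbbaabaabaabbbaab

φ(bbaabbbaabaabaabbbaab) expands symbol-by-symbol to aab aab b b aab aab aab b b aab b b aab b b aab aab aab b b aab; joining the 21 pieces gives the next term.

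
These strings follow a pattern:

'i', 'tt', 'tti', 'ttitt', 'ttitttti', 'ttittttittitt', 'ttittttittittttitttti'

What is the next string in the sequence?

From term 3 onward, concatenate the last term with the second-to-last: tt·i = tti, tti·tt = ttitt, …
Continuing: ttittttittittttitttti · ttittttittitt gives term 8.

ttittttittittttittttittittttittitt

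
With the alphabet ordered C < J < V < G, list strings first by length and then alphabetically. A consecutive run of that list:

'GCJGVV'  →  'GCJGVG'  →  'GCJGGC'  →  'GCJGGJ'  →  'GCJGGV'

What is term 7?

GCVCCC

Continuing the enumeration 2 steps past GCJGGV: GCJGGV → GCJGGG → (answer).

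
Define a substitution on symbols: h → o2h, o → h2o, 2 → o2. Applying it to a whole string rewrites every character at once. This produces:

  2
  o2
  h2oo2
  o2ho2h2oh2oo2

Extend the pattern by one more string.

Rewriting the 13 symbols of o2ho2h2oh2oo2 one by one yields h2o o2 o2h h2o o2 o2h o2 h2o o2h o2 h2o h2o o2; concatenated:

h2oo2o2hh2oo2o2ho2h2oo2ho2h2oh2oo2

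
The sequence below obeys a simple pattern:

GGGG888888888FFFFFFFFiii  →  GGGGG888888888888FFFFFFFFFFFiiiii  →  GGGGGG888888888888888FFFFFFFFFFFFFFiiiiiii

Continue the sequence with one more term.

The n-th term is n+2 G's then 3n+3 8's then 3n+2 F's then 2n-1 i's, where the shown terms are n = 2, 3, 4.
At n = 5 the blocks have lengths 7, 18, 17, 9.

GGGGGGG888888888888888888FFFFFFFFFFFFFFFFFiiiiiiiii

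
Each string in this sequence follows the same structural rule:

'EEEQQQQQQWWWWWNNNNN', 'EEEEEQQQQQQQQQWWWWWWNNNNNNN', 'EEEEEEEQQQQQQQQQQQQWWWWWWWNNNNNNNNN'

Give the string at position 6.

The n-th term is 2n-1 E's then 3n Q's then n+3 W's then 2n+1 N's, where the shown terms are n = 2, 3, 4.
Setting n = 7 gives 13, 21, 10, 15 characters in each block.

EEEEEEEEEEEEEQQQQQQQQQQQQQQQQQQQQQWWWWWWWWWWNNNNNNNNNNNNNNN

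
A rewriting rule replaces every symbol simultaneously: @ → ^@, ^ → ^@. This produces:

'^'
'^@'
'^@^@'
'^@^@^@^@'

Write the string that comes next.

Expanding ^@^@^@^@: ^→^@, @→^@, ^→^@, @→^@, ^→^@, @→^@, ^→^@, @→^@. Concatenated: ^@ ^@ ^@ ^@ ^@ ^@ ^@ ^@.

^@^@^@^@^@^@^@^@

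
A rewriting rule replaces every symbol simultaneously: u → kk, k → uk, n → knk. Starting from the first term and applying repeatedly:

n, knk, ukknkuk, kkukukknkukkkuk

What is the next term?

Rewriting the 15 symbols of kkukukknkukkkuk one by one yields uk uk kk uk kk uk uk knk uk kk uk uk uk kk uk; concatenated:

ukukkkukkkukukknkukkkukukukkkuk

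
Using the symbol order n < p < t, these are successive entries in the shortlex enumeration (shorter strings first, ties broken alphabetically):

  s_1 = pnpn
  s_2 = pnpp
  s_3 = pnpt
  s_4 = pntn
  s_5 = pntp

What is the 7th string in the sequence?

ppnn

Advancing 2 positions from pntp through pntp → pntt reaches term 7.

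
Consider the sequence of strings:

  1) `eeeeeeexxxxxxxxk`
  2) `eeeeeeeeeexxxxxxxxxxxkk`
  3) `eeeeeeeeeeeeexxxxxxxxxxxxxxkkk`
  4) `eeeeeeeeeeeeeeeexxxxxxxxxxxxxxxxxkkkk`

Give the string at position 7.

eeeeeeeeeeeeeeeeeeeeeeeeexxxxxxxxxxxxxxxxxxxxxxxxxxkkkkkkk

Reading off run lengths: e runs 7, 10, 13, 16; x runs 8, 11, 14, 17; k runs 1, 2, 3, 4 — each is linear in n, where the shown terms are n = 3, 4, 5, 6.
At n = 9 the blocks have lengths 25, 26, 7.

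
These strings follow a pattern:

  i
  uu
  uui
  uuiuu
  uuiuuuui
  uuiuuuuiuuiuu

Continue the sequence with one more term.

This is a Fibonacci-style word recurrence s(k) = s(k−1)·s(k−2): e.g. uu·i = uui.
Continuing: uuiuuuuiuuiuu · uuiuuuui gives term 7.

uuiuuuuiuuiuuuuiuuuui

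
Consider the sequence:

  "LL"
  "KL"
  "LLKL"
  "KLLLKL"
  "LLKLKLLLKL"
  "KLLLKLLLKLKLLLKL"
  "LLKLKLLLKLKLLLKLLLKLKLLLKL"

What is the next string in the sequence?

KLLLKLLLKLKLLLKLLLKLKLLLKLKLLLKLLLKLKLLLKL

From term 3 onward, concatenate the second-to-last term with the last: LL·KL = LLKL, KL·LLKL = KLLLKL, …
Continuing: KLLLKLLLKLKLLLKL · LLKLKLLLKLKLLLKLLLKLKLLLKL gives term 8.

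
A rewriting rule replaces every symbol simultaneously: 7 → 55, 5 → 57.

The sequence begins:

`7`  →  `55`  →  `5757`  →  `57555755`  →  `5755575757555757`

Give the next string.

Rewriting the 16 symbols of 5755575757555757 one by one yields 57 55 57 57 57 55 57 55 57 55 57 57 57 55 57 55; concatenated:

57555757575557555755575757555755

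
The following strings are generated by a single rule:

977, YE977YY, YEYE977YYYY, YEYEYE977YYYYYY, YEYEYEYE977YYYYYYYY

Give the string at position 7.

Every step adds YE to the front and YY to the end of the previous string.
From YEYEYEYE977YYYYYYYY, 2 further steps: YEYEYEYE977YYYYYYYY → YEYEYEYEYE977YYYYYYYYYY → (answer).

YEYEYEYEYEYE977YYYYYYYYYYYY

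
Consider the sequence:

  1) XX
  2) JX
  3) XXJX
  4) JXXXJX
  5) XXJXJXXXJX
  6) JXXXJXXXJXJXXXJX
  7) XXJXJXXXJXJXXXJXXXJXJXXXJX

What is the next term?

JXXXJXXXJXJXXXJXXXJXJXXXJXJXXXJXXXJXJXXXJX

Each term (from the third on) is the two preceding terms concatenated in order: term 3 = XX·JX = XXJX.
The next term joins JXXXJXXXJXJXXXJX and XXJXJXXXJXJXXXJXXXJXJXXXJX.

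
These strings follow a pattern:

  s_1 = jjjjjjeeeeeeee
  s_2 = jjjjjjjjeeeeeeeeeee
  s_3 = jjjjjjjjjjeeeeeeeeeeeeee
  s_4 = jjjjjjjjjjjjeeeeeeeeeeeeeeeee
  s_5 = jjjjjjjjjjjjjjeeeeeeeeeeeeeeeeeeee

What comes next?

Term n consists of 2n+2 j's, followed by 3n+2 e's, where the shown terms are n = 2, 3, 4, 5, 6.
At n = 7 the blocks have lengths 16, 23.

jjjjjjjjjjjjjjjjeeeeeeeeeeeeeeeeeeeeeee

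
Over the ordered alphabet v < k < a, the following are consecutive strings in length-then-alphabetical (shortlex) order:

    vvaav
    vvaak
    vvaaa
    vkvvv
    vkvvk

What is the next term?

Treat vkvvk as a base-3 numeral over the given alphabet and add one, carrying through any trailing a's.

vkvva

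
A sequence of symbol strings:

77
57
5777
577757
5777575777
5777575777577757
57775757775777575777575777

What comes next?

577757577757775757775757775777575777577757

From term 3 onward, concatenate the last term with the second-to-last: 57·77 = 5777, 5777·57 = 577757, …
The next term joins 57775757775777575777575777 and 5777575777577757.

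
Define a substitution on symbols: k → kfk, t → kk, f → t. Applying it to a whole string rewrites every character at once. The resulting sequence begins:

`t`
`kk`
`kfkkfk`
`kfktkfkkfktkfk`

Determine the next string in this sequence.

kfktkfkkkkfktkfkkfktkfkkkkfktkfk

Replace each of the 14 characters of kfktkfkkfktkfk in place — kfk t kfk kk kfk t kfk kfk t kfk kk kfk t kfk — and concatenate.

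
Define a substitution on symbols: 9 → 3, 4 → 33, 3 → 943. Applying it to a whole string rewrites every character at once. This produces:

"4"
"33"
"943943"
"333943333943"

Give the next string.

943943943333943943943943333943

Apply φ to 333943333943 symbol by symbol: 3→943, 3→943, 3→943, 9→3, 4→33, 3→943, 3→943, 3→943, 3→943, 9→3, 4→33, 3→943; joined: 943 943 943 3 33 943 943 943 943 3 33 943.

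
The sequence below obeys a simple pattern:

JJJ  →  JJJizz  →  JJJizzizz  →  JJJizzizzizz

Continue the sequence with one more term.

Each term is the previous one with izz appended.
Applying this once more to JJJizzizzizz:

JJJizzizzizzizz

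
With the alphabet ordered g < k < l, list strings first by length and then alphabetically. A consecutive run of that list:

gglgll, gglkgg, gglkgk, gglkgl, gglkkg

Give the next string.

The successor of gglkkg increments the rightmost position that isn't already l and resets every position after it to g.

gglkkk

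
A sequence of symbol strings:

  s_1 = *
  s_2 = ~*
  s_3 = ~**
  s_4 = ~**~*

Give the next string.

Each term (from the third on) is the previous term followed by the one before it: term 3 = ~*·* = ~**.
Continuing: ~**~* · ~** gives term 5.

~**~*~**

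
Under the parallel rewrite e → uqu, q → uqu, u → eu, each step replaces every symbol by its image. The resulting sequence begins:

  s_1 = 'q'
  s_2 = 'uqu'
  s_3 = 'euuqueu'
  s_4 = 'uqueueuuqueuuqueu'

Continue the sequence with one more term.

Replace each of the 17 characters of uqueueuuqueuuqueu in place — eu uqu eu uqu eu uqu eu eu uqu eu uqu eu eu uqu eu uqu eu — and concatenate.

euuqueuuqueuuqueueuuqueuuqueueuuqueuuqueu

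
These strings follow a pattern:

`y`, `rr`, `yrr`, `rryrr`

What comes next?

Each term (from the third on) is the two preceding terms concatenated in order: term 3 = y·rr = yrr.
The next term joins yrr and rryrr.

yrrrryrr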